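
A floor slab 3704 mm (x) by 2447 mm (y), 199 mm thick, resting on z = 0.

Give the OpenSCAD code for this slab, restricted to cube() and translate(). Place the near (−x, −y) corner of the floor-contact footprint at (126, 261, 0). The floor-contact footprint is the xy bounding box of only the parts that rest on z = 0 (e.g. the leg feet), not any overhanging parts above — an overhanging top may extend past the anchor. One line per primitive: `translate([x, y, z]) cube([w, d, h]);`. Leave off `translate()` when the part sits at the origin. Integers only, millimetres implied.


translate([126, 261, 0]) cube([3704, 2447, 199]);


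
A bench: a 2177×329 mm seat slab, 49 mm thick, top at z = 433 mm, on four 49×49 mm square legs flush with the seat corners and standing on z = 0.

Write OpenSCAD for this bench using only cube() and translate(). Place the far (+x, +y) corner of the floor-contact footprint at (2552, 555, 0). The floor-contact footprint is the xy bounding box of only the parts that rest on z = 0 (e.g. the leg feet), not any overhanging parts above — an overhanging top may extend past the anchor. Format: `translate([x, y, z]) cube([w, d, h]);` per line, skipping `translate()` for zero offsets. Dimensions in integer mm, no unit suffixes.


translate([375, 226, 384]) cube([2177, 329, 49]);
translate([375, 226, 0]) cube([49, 49, 384]);
translate([375, 506, 0]) cube([49, 49, 384]);
translate([2503, 226, 0]) cube([49, 49, 384]);
translate([2503, 506, 0]) cube([49, 49, 384]);


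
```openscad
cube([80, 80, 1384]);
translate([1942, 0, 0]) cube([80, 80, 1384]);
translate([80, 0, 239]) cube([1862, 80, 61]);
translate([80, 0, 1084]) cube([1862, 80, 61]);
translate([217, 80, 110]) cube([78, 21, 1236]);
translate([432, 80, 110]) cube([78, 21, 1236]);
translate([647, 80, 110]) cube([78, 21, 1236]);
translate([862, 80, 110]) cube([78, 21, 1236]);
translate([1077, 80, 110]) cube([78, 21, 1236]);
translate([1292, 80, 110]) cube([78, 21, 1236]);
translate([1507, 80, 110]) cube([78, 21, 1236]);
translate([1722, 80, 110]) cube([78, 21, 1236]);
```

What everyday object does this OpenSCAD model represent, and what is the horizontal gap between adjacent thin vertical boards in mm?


A fence section. The picket gap is 137 mm.

Two posts, two rails, 8 pickets — a fence section. Span 1862 mm holds 8 pickets of 78 mm with 9 equal gaps: ⌊(1862 − 8·78) / 9⌋ = 137 mm.


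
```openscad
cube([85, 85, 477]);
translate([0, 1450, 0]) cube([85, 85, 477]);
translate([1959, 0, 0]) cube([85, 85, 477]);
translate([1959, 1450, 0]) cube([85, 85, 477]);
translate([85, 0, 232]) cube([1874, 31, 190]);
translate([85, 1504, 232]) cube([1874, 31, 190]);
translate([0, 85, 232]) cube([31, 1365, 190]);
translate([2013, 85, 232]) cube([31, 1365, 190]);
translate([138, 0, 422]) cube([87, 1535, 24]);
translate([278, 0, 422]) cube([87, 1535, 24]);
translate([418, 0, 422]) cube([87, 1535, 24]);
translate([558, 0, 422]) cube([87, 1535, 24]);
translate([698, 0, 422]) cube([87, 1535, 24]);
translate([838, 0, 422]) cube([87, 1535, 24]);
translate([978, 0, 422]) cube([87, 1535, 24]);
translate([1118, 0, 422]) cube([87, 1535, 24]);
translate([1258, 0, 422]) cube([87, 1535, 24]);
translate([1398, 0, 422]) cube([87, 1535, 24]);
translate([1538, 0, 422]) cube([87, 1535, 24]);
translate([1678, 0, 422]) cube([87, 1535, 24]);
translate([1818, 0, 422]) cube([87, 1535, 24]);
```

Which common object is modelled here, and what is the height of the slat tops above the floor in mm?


A bed frame. The slat-top height is 446 mm.

Four posts, four rails, and a row of slats — a bed frame. Slats sit on the rails at z = 232 + 190 = 422; with slat thickness 24, the top is 446 mm.


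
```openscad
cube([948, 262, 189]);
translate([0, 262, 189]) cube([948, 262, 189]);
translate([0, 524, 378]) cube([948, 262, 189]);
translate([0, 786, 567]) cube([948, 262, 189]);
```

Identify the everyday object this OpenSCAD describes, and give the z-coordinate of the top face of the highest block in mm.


A staircase. The total rise is 756 mm.

4 identical blocks, each offset up and back from the previous — a staircase. Each step is 189 mm tall and there are 4 of them, so the total rise is 4 × 189 = 756 mm.


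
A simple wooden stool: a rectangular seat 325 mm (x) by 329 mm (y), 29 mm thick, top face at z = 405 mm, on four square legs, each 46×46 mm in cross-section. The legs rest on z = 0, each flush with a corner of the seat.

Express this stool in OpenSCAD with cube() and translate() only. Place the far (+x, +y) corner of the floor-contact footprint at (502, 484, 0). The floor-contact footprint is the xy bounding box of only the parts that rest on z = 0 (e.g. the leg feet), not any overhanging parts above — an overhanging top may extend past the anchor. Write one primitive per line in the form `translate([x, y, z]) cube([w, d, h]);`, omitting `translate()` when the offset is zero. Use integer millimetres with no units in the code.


// leg_h = 405 - 29 = 376
translate([177, 155, 376]) cube([325, 329, 29]);
translate([177, 155, 0]) cube([46, 46, 376]);
translate([456, 155, 0]) cube([46, 46, 376]);
translate([177, 438, 0]) cube([46, 46, 376]);
translate([456, 438, 0]) cube([46, 46, 376]);


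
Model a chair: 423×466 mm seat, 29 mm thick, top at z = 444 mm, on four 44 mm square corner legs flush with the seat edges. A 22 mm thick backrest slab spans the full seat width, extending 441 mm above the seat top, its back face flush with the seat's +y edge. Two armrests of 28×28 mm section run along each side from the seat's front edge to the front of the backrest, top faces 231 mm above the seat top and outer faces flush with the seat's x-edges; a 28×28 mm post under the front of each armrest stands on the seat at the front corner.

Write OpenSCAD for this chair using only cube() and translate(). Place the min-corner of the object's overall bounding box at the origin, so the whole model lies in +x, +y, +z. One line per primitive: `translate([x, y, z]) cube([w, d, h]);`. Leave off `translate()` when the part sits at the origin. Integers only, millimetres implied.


translate([0, 0, 415]) cube([423, 466, 29]);
cube([44, 44, 415]);
translate([379, 0, 0]) cube([44, 44, 415]);
translate([0, 422, 0]) cube([44, 44, 415]);
translate([379, 422, 0]) cube([44, 44, 415]);
translate([0, 444, 444]) cube([423, 22, 441]);
translate([0, 0, 647]) cube([28, 444, 28]);
translate([395, 0, 647]) cube([28, 444, 28]);
translate([0, 0, 444]) cube([28, 28, 203]);
translate([395, 0, 444]) cube([28, 28, 203]);


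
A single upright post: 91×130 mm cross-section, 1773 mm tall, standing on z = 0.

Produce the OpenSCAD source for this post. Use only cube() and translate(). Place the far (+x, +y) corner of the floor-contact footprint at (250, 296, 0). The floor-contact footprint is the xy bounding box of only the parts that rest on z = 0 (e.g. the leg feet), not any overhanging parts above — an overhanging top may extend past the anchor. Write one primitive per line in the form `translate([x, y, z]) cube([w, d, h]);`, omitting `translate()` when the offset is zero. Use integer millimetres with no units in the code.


translate([159, 166, 0]) cube([91, 130, 1773]);


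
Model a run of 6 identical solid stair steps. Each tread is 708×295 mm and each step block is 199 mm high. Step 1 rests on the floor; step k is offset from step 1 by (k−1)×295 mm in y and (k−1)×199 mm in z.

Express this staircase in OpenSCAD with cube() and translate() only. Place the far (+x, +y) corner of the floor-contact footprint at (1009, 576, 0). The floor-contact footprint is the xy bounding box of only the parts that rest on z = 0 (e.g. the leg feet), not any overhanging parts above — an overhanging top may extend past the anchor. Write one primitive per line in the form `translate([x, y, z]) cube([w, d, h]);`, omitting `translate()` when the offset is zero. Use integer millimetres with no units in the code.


translate([301, 281, 0]) cube([708, 295, 199]);
translate([301, 576, 199]) cube([708, 295, 199]);
translate([301, 871, 398]) cube([708, 295, 199]);
translate([301, 1166, 597]) cube([708, 295, 199]);
translate([301, 1461, 796]) cube([708, 295, 199]);
translate([301, 1756, 995]) cube([708, 295, 199]);


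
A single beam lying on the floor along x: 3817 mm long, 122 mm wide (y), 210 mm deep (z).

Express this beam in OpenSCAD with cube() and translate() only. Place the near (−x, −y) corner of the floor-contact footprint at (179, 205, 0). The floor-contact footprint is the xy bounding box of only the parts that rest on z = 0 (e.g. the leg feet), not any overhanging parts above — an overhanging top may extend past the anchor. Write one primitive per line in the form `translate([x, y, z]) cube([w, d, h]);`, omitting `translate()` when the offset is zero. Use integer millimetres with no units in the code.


translate([179, 205, 0]) cube([3817, 122, 210]);


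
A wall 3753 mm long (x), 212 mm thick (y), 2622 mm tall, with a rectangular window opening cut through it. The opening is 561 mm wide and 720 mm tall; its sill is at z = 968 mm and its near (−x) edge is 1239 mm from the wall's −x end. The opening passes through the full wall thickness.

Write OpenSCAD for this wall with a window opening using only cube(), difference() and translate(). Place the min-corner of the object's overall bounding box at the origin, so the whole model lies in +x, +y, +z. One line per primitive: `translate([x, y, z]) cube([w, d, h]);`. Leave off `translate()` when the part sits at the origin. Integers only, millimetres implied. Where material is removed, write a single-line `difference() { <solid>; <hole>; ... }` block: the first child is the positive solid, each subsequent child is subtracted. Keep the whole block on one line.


difference() { cube([3753, 212, 2622]); translate([1239, 0, 968]) cube([561, 212, 720]); }


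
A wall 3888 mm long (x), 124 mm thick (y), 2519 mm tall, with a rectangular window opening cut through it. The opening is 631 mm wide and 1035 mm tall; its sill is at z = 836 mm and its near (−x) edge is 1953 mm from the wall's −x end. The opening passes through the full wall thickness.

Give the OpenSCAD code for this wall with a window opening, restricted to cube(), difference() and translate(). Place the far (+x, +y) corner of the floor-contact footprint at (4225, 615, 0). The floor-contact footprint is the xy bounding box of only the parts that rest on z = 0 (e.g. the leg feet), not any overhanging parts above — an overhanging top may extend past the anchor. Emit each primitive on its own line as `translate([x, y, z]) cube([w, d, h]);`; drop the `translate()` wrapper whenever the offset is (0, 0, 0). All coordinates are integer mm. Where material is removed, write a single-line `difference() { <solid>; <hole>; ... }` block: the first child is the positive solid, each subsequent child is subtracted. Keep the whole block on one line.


difference() { translate([337, 491, 0]) cube([3888, 124, 2519]); translate([2290, 491, 836]) cube([631, 124, 1035]); }


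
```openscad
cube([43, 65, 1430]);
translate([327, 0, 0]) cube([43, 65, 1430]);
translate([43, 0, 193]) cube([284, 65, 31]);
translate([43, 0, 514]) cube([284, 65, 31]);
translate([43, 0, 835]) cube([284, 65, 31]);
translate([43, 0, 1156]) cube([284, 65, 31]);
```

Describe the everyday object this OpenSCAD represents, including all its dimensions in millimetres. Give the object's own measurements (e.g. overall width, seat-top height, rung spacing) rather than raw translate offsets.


A straight ladder. Two 43×65 mm vertical rails, 1430 mm tall, stand 370 mm apart (outside-to-outside) with their front faces coplanar on the −y side. 4 rungs, each 65 mm deep and 31 mm tall, span between the inner faces of the rails, front faces flush with the rails. The lowest rung's underside is at z = 193 mm and rungs are spaced 321 mm apart (underside to underside).


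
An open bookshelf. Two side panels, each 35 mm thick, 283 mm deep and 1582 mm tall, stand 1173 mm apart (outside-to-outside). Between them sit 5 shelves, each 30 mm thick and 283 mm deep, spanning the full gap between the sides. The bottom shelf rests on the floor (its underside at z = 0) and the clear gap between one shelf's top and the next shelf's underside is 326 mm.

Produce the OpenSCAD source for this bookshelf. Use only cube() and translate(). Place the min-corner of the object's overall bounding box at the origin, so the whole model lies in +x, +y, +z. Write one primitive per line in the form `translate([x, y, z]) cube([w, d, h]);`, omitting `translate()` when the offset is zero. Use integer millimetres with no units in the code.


cube([35, 283, 1582]);
translate([1138, 0, 0]) cube([35, 283, 1582]);
translate([35, 0, 0]) cube([1103, 283, 30]);
translate([35, 0, 356]) cube([1103, 283, 30]);
translate([35, 0, 712]) cube([1103, 283, 30]);
translate([35, 0, 1068]) cube([1103, 283, 30]);
translate([35, 0, 1424]) cube([1103, 283, 30]);


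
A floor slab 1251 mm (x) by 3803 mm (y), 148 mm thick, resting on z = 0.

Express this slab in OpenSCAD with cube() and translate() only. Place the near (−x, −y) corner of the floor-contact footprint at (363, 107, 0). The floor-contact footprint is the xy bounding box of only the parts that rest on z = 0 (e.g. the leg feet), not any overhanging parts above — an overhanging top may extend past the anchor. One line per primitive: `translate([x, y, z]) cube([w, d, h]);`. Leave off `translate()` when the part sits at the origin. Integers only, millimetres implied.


translate([363, 107, 0]) cube([1251, 3803, 148]);


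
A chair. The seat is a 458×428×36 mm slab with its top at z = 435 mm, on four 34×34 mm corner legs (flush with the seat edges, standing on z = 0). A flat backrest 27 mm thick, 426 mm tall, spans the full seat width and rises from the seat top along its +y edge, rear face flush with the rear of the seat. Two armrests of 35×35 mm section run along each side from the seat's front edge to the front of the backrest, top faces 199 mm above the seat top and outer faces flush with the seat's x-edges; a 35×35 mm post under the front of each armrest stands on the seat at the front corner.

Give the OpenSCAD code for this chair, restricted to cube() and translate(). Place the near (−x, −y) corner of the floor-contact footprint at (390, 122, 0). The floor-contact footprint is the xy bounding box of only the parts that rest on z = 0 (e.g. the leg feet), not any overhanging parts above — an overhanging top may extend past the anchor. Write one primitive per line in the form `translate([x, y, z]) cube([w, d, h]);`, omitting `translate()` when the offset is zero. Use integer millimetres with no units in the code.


translate([390, 122, 399]) cube([458, 428, 36]);
translate([390, 122, 0]) cube([34, 34, 399]);
translate([814, 122, 0]) cube([34, 34, 399]);
translate([390, 516, 0]) cube([34, 34, 399]);
translate([814, 516, 0]) cube([34, 34, 399]);
translate([390, 523, 435]) cube([458, 27, 426]);
translate([390, 122, 599]) cube([35, 401, 35]);
translate([813, 122, 599]) cube([35, 401, 35]);
translate([390, 122, 435]) cube([35, 35, 164]);
translate([813, 122, 435]) cube([35, 35, 164]);


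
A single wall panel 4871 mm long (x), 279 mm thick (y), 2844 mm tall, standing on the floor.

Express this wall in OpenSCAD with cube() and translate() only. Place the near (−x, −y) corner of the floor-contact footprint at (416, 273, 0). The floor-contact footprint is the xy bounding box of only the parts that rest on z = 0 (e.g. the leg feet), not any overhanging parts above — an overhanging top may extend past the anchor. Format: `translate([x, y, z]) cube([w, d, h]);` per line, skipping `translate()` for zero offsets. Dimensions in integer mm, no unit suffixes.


translate([416, 273, 0]) cube([4871, 279, 2844]);


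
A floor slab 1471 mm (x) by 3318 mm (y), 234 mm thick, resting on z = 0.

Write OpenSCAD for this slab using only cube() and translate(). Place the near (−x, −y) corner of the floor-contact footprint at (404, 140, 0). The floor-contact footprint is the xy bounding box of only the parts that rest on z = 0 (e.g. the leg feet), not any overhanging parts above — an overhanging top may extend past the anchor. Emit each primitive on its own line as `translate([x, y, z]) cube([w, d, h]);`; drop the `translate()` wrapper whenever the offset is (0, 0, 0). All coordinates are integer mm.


translate([404, 140, 0]) cube([1471, 3318, 234]);


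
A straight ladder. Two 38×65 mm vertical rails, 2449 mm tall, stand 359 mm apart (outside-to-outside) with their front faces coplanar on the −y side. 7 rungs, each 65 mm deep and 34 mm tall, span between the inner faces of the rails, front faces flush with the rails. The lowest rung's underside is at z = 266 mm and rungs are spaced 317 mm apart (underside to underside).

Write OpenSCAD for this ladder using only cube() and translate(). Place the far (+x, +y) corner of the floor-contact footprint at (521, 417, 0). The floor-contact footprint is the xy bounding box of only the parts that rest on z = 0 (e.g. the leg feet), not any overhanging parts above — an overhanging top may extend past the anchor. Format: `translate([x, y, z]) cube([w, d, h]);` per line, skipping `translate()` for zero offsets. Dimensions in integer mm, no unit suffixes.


translate([162, 352, 0]) cube([38, 65, 2449]);
translate([483, 352, 0]) cube([38, 65, 2449]);
translate([200, 352, 266]) cube([283, 65, 34]);
translate([200, 352, 583]) cube([283, 65, 34]);
translate([200, 352, 900]) cube([283, 65, 34]);
translate([200, 352, 1217]) cube([283, 65, 34]);
translate([200, 352, 1534]) cube([283, 65, 34]);
translate([200, 352, 1851]) cube([283, 65, 34]);
translate([200, 352, 2168]) cube([283, 65, 34]);


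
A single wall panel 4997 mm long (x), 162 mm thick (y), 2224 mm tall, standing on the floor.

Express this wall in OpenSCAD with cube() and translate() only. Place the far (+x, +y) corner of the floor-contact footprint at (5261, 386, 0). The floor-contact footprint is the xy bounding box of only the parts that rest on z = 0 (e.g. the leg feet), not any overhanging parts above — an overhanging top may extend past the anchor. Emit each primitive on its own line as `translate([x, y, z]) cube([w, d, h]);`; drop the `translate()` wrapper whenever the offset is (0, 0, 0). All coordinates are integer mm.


translate([264, 224, 0]) cube([4997, 162, 2224]);


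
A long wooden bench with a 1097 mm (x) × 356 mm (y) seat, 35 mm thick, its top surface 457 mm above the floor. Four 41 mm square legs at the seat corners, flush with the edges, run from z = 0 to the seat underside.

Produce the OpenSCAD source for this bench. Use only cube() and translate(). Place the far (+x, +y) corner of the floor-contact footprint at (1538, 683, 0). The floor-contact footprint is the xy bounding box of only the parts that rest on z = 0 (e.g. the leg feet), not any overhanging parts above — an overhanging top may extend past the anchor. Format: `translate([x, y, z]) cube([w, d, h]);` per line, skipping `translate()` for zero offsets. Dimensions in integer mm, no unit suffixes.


// leg_h = 457 − 35 = 422
translate([441, 327, 422]) cube([1097, 356, 35]);
translate([441, 327, 0]) cube([41, 41, 422]);
translate([441, 642, 0]) cube([41, 41, 422]);
translate([1497, 327, 0]) cube([41, 41, 422]);
translate([1497, 642, 0]) cube([41, 41, 422]);


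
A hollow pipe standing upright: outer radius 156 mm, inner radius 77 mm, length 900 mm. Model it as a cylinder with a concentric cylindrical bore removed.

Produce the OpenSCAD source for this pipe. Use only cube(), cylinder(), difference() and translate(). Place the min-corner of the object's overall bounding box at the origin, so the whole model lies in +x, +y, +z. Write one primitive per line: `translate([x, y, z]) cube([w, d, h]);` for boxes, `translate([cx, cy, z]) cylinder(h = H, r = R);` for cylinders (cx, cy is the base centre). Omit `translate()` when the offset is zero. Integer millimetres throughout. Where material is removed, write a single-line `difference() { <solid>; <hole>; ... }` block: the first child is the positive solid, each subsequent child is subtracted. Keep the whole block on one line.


difference() { translate([156, 156, 0]) cylinder(h = 900, r = 156); translate([156, 156, 0]) cylinder(h = 900, r = 77); }


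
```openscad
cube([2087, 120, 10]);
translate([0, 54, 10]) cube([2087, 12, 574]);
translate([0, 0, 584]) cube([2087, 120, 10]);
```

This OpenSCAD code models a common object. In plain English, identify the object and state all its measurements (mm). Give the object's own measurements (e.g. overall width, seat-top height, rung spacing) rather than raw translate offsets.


An I-beam lying along x, 2087 mm long. Overall section height 594 mm. Two flanges 120 mm wide (y) and 10 mm thick, one on the floor and one at the top; a web 12 mm thick runs between them, centred on the flange width.


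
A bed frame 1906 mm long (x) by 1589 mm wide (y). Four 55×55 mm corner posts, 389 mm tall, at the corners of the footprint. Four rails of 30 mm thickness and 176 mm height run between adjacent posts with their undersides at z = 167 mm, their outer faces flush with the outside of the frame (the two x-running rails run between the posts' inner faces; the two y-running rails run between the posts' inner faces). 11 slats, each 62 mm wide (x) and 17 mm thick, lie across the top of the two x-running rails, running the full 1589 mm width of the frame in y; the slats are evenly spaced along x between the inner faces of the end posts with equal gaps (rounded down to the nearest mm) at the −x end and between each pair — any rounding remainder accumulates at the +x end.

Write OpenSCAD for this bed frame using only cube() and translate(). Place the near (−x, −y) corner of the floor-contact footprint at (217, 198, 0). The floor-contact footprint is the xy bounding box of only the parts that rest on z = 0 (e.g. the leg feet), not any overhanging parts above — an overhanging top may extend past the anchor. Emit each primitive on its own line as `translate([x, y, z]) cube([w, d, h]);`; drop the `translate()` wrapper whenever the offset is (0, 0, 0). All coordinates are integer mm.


translate([217, 198, 0]) cube([55, 55, 389]);
translate([217, 1732, 0]) cube([55, 55, 389]);
translate([2068, 198, 0]) cube([55, 55, 389]);
translate([2068, 1732, 0]) cube([55, 55, 389]);
translate([272, 198, 167]) cube([1796, 30, 176]);
translate([272, 1757, 167]) cube([1796, 30, 176]);
translate([217, 253, 167]) cube([30, 1479, 176]);
translate([2093, 253, 167]) cube([30, 1479, 176]);
translate([364, 198, 343]) cube([62, 1589, 17]);
translate([518, 198, 343]) cube([62, 1589, 17]);
translate([672, 198, 343]) cube([62, 1589, 17]);
translate([826, 198, 343]) cube([62, 1589, 17]);
translate([980, 198, 343]) cube([62, 1589, 17]);
translate([1134, 198, 343]) cube([62, 1589, 17]);
translate([1288, 198, 343]) cube([62, 1589, 17]);
translate([1442, 198, 343]) cube([62, 1589, 17]);
translate([1596, 198, 343]) cube([62, 1589, 17]);
translate([1750, 198, 343]) cube([62, 1589, 17]);
translate([1904, 198, 343]) cube([62, 1589, 17]);


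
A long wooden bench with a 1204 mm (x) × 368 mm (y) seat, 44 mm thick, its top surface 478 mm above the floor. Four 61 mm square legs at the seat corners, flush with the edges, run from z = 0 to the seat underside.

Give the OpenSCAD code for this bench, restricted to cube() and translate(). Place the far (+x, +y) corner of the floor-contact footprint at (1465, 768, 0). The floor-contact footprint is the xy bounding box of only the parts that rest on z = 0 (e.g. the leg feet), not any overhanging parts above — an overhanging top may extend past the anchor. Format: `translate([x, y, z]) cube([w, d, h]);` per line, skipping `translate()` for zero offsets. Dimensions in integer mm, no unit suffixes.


translate([261, 400, 434]) cube([1204, 368, 44]);
translate([261, 400, 0]) cube([61, 61, 434]);
translate([261, 707, 0]) cube([61, 61, 434]);
translate([1404, 400, 0]) cube([61, 61, 434]);
translate([1404, 707, 0]) cube([61, 61, 434]);


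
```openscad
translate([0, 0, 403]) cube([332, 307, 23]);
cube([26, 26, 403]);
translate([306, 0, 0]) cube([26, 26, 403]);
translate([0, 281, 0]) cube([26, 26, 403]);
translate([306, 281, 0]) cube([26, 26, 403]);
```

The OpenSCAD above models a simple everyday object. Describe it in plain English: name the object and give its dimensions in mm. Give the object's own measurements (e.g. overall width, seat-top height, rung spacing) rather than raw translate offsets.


A simple wooden stool: a rectangular seat 332 mm (x) by 307 mm (y), 23 mm thick, top face at z = 426 mm, on four square legs, each 26×26 mm in cross-section. The legs rest on z = 0, each flush with a corner of the seat.


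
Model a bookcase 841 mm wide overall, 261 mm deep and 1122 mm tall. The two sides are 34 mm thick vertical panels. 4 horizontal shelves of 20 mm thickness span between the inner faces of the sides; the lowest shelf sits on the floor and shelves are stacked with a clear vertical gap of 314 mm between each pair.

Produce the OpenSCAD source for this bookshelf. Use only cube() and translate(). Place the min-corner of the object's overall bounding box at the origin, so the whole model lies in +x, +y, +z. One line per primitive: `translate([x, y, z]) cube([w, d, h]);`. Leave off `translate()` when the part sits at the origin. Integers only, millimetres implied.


cube([34, 261, 1122]);
translate([807, 0, 0]) cube([34, 261, 1122]);
translate([34, 0, 0]) cube([773, 261, 20]);
translate([34, 0, 334]) cube([773, 261, 20]);
translate([34, 0, 668]) cube([773, 261, 20]);
translate([34, 0, 1002]) cube([773, 261, 20]);


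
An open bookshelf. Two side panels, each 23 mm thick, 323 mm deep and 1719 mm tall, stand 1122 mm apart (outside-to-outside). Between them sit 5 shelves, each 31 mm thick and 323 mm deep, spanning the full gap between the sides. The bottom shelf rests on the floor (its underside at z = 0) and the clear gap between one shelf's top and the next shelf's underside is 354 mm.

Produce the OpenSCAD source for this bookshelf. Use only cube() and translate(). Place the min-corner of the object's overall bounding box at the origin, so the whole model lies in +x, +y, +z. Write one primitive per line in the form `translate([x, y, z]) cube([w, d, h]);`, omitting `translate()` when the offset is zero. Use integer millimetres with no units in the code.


cube([23, 323, 1719]);
translate([1099, 0, 0]) cube([23, 323, 1719]);
translate([23, 0, 0]) cube([1076, 323, 31]);
translate([23, 0, 385]) cube([1076, 323, 31]);
translate([23, 0, 770]) cube([1076, 323, 31]);
translate([23, 0, 1155]) cube([1076, 323, 31]);
translate([23, 0, 1540]) cube([1076, 323, 31]);


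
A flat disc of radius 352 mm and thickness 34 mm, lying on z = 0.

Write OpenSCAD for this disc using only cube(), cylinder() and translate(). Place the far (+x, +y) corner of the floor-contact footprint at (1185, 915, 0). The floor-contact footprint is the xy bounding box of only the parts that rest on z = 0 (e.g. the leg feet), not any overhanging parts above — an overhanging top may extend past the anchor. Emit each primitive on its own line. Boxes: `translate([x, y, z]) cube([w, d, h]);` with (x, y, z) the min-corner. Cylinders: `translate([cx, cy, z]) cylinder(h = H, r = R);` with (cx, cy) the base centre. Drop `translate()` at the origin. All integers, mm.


translate([833, 563, 0]) cylinder(h = 34, r = 352);


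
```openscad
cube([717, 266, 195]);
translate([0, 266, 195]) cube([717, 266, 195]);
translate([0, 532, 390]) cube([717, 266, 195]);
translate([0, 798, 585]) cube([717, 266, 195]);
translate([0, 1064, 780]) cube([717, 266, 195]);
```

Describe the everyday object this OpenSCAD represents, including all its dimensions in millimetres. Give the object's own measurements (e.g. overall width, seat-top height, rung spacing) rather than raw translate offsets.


A straight staircase of 5 solid steps. Each step is 717 mm wide (x), 266 mm deep (y, the going) and 195 mm tall (the rise). The first step rests on the floor; each subsequent step sits one going further in +y and one rise higher in +z, directly behind and above the previous step with no overlap.


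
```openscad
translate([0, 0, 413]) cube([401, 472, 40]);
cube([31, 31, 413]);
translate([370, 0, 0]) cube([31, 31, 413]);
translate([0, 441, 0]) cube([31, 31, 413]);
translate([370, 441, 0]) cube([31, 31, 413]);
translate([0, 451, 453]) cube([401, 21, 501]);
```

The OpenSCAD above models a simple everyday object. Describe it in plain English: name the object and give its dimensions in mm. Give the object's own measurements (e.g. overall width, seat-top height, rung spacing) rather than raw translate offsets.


A chair. The seat is a 401×472×40 mm slab with its top at z = 453 mm, on four 31×31 mm corner legs (flush with the seat edges, standing on z = 0). A flat backrest 21 mm thick, 501 mm tall, spans the full seat width and rises from the seat top along its +y edge, rear face flush with the rear of the seat.


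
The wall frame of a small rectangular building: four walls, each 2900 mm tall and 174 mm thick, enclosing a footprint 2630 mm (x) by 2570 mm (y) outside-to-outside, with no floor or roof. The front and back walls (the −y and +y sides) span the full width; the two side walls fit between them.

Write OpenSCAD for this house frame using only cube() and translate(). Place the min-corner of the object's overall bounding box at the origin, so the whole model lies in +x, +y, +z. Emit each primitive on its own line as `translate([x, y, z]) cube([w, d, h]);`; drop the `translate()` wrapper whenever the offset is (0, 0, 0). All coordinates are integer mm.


cube([2630, 174, 2900]);
translate([0, 2396, 0]) cube([2630, 174, 2900]);
translate([0, 174, 0]) cube([174, 2222, 2900]);
translate([2456, 174, 0]) cube([174, 2222, 2900]);


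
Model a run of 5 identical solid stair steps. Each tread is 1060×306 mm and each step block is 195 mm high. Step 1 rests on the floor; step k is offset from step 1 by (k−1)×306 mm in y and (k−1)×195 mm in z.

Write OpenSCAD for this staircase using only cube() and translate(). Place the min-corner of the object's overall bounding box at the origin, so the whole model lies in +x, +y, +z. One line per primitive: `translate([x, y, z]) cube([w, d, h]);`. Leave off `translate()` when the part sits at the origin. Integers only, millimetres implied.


cube([1060, 306, 195]);
translate([0, 306, 195]) cube([1060, 306, 195]);
translate([0, 612, 390]) cube([1060, 306, 195]);
translate([0, 918, 585]) cube([1060, 306, 195]);
translate([0, 1224, 780]) cube([1060, 306, 195]);


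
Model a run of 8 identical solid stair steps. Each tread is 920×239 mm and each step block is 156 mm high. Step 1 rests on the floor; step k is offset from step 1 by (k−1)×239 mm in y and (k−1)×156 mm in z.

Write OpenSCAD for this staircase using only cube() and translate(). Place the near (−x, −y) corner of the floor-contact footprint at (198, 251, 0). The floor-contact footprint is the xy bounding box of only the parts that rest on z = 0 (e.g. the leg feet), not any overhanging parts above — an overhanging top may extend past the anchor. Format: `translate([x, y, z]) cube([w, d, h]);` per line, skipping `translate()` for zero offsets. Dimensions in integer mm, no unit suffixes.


translate([198, 251, 0]) cube([920, 239, 156]);
translate([198, 490, 156]) cube([920, 239, 156]);
translate([198, 729, 312]) cube([920, 239, 156]);
translate([198, 968, 468]) cube([920, 239, 156]);
translate([198, 1207, 624]) cube([920, 239, 156]);
translate([198, 1446, 780]) cube([920, 239, 156]);
translate([198, 1685, 936]) cube([920, 239, 156]);
translate([198, 1924, 1092]) cube([920, 239, 156]);


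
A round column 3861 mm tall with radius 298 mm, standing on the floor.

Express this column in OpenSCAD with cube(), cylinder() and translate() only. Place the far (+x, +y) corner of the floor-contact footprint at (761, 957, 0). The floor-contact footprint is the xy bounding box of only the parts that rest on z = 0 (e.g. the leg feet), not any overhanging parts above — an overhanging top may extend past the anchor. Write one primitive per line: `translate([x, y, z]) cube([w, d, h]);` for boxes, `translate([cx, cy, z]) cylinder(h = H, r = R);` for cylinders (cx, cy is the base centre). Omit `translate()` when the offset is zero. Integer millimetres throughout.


translate([463, 659, 0]) cylinder(h = 3861, r = 298);


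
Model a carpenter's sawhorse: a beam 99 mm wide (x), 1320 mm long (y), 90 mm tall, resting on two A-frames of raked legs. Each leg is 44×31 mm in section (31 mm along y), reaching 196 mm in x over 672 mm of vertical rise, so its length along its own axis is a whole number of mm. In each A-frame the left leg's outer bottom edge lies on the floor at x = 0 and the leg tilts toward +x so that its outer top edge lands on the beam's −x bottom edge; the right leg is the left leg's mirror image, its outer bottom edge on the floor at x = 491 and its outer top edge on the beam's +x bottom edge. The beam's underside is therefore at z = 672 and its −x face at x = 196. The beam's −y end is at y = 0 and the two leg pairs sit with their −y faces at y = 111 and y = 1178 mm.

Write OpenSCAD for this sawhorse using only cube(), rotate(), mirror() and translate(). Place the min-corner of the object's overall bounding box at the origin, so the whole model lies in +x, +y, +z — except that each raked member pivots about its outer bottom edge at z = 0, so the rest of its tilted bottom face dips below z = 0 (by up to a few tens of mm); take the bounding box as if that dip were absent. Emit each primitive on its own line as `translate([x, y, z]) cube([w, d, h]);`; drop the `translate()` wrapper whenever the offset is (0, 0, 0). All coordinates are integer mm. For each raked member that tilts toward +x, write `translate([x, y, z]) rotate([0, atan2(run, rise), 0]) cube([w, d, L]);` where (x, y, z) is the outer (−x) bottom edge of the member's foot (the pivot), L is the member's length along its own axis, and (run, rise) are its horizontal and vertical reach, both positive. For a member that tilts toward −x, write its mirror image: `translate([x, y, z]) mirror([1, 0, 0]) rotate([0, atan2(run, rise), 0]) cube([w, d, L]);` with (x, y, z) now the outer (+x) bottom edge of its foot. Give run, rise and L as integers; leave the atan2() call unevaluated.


translate([196, 0, 672]) cube([99, 1320, 90]);
translate([0, 111, 0]) rotate([0, atan2(196, 672), 0]) cube([44, 31, 700]);
translate([491, 111, 0]) mirror([1, 0, 0]) rotate([0, atan2(196, 672), 0]) cube([44, 31, 700]);
translate([0, 1178, 0]) rotate([0, atan2(196, 672), 0]) cube([44, 31, 700]);
translate([491, 1178, 0]) mirror([1, 0, 0]) rotate([0, atan2(196, 672), 0]) cube([44, 31, 700]);


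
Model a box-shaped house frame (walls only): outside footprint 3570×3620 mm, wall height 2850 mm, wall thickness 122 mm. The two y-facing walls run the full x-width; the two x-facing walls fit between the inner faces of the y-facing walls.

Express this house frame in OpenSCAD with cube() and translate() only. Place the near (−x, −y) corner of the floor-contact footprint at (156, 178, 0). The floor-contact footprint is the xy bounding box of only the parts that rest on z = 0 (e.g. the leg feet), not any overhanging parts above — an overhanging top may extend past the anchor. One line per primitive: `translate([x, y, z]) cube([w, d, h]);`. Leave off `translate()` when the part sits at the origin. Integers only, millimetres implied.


translate([156, 178, 0]) cube([3570, 122, 2850]);
translate([156, 3676, 0]) cube([3570, 122, 2850]);
translate([156, 300, 0]) cube([122, 3376, 2850]);
translate([3604, 300, 0]) cube([122, 3376, 2850]);


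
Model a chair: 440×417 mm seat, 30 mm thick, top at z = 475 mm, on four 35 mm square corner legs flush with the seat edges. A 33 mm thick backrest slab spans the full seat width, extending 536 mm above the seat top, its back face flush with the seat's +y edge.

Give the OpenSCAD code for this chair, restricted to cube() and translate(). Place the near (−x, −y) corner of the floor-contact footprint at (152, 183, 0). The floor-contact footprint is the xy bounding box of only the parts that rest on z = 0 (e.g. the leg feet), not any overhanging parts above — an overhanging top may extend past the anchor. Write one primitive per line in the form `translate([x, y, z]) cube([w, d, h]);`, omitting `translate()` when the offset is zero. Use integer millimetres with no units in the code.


translate([152, 183, 445]) cube([440, 417, 30]);
translate([152, 183, 0]) cube([35, 35, 445]);
translate([557, 183, 0]) cube([35, 35, 445]);
translate([152, 565, 0]) cube([35, 35, 445]);
translate([557, 565, 0]) cube([35, 35, 445]);
translate([152, 567, 475]) cube([440, 33, 536]);


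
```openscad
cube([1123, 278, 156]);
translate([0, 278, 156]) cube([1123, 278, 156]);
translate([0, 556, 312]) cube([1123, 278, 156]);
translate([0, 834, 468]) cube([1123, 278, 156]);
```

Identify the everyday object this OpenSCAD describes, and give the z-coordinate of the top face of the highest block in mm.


A staircase. The total rise is 624 mm.

4 identical blocks, each offset up and back from the previous — a staircase. Each step is 156 mm tall and there are 4 of them, so the total rise is 4 × 156 = 624 mm.


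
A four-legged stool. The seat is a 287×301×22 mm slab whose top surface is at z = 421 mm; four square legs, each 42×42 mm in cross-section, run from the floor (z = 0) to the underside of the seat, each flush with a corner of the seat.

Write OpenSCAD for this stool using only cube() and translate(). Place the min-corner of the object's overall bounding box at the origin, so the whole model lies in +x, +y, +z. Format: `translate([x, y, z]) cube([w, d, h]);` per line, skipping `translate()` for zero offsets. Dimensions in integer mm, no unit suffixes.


translate([0, 0, 399]) cube([287, 301, 22]);
cube([42, 42, 399]);
translate([245, 0, 0]) cube([42, 42, 399]);
translate([0, 259, 0]) cube([42, 42, 399]);
translate([245, 259, 0]) cube([42, 42, 399]);


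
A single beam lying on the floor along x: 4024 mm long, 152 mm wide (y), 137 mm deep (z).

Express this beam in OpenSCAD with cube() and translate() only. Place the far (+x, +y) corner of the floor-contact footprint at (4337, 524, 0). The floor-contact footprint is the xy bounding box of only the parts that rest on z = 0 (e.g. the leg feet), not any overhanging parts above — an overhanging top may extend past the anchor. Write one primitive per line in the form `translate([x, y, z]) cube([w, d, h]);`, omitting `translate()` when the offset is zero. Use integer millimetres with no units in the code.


translate([313, 372, 0]) cube([4024, 152, 137]);


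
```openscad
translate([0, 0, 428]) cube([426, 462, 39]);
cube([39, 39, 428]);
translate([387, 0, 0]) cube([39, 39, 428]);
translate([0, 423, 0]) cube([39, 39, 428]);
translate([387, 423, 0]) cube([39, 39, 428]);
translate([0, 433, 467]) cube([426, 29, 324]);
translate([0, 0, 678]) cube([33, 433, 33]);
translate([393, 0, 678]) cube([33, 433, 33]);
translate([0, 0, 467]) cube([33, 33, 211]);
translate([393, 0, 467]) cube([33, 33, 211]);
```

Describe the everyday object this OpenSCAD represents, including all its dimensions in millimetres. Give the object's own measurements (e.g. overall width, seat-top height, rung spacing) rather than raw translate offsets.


A chair. The seat is a 426×462×39 mm slab with its top at z = 467 mm, on four 39×39 mm corner legs (flush with the seat edges, standing on z = 0). A flat backrest 29 mm thick, 324 mm tall, spans the full seat width and rises from the seat top along its +y edge, rear face flush with the rear of the seat. Two armrests of 33×33 mm section run along each side from the seat's front edge to the front of the backrest, top faces 244 mm above the seat top and outer faces flush with the seat's x-edges; a 33×33 mm post under the front of each armrest stands on the seat at the front corner.


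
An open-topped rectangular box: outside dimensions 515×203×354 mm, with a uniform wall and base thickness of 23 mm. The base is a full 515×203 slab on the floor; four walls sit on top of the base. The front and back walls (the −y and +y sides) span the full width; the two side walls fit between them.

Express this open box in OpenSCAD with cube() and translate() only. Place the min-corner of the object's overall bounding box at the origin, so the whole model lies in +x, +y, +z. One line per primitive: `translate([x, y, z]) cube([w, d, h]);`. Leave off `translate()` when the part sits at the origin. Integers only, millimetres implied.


cube([515, 203, 23]);
translate([0, 0, 23]) cube([515, 23, 331]);
translate([0, 180, 23]) cube([515, 23, 331]);
translate([0, 23, 23]) cube([23, 157, 331]);
translate([492, 23, 23]) cube([23, 157, 331]);
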